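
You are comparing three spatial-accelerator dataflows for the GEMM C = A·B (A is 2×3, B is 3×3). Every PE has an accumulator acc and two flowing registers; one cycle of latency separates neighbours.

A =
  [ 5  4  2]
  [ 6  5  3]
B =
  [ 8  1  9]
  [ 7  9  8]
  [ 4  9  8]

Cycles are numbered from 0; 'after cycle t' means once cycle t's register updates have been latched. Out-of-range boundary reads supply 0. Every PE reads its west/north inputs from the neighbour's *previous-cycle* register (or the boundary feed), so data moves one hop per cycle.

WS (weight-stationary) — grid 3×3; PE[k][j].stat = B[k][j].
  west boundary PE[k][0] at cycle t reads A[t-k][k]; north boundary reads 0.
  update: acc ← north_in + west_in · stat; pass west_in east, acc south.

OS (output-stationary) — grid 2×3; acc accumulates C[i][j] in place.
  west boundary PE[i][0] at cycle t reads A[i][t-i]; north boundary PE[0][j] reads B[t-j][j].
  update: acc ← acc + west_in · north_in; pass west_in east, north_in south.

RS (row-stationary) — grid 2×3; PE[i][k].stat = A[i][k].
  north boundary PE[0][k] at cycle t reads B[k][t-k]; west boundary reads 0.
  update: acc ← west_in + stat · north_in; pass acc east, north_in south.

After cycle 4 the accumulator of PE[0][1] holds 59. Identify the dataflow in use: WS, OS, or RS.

dataflow = OS

WS [3×3] PE[0][1] across cycles:
  [0] (0,1) acc=0 (h:0 v:0)
  [1] (0,1) acc=5 (h:5 v:5)
  [2] (0,1) acc=6 (h:6 v:6)
  [3] (0,1) acc=0 (h:0 v:0)
  [4] (0,1) acc=0 (h:0 v:0)
OS [2×3] PE[0][1] across cycles:
  [0] (0,1) acc=0 (h:0 v:0)
  [1] (0,1) acc=5 (h:5 v:1)
  [2] (0,1) acc=41 (h:4 v:9)
  [3] (0,1) acc=59 (h:2 v:9)
  [4] (0,1) acc=59 (h:0 v:0)
RS [2×3] PE[0][1] across cycles:
  [0] (0,1) acc=0 (h:0 v:0)
  [1] (0,1) acc=68 (h:68 v:7)
  [2] (0,1) acc=41 (h:41 v:9)
  [3] (0,1) acc=77 (h:77 v:8)
  [4] (0,1) acc=0 (h:0 v:0)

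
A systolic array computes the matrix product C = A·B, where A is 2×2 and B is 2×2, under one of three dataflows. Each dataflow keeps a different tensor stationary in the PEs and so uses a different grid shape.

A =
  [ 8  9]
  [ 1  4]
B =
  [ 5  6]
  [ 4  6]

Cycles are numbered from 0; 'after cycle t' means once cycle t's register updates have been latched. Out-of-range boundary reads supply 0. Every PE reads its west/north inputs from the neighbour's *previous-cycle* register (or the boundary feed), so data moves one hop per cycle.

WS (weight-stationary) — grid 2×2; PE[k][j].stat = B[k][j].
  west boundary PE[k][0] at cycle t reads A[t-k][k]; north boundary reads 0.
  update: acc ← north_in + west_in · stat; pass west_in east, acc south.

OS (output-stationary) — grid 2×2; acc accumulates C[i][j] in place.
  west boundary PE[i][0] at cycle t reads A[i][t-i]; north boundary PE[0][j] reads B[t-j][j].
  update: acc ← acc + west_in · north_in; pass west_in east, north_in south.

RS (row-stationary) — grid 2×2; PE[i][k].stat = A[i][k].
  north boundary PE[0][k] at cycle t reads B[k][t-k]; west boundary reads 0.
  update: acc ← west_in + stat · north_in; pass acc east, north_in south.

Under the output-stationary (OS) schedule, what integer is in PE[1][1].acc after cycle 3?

Tracing OS — 2×2 array, target PE[1][1]:
  [0] (0,1) acc=0 (h:0 v:0)
  [0] (1,0) acc=0 (h:0 v:0)
  [0] (1,1) acc=0 (h:0 v:0)
  [1] (0,1) acc=48 (h:8 v:6)
  [1] (1,0) acc=5 (h:1 v:5)
  [1] (1,1) acc=0 (h:0 v:0)
  [2] (0,1) acc=102 (h:9 v:6)
  [2] (1,0) acc=21 (h:4 v:4)
  [2] (1,1) acc=6 (h:1 v:6)
  [3] (0,1) acc=102 (h:0 v:0)
  [3] (1,0) acc=21 (h:0 v:0)
  [3] (1,1) acc=30 (h:4 v:6)

PE[1][1].acc = 30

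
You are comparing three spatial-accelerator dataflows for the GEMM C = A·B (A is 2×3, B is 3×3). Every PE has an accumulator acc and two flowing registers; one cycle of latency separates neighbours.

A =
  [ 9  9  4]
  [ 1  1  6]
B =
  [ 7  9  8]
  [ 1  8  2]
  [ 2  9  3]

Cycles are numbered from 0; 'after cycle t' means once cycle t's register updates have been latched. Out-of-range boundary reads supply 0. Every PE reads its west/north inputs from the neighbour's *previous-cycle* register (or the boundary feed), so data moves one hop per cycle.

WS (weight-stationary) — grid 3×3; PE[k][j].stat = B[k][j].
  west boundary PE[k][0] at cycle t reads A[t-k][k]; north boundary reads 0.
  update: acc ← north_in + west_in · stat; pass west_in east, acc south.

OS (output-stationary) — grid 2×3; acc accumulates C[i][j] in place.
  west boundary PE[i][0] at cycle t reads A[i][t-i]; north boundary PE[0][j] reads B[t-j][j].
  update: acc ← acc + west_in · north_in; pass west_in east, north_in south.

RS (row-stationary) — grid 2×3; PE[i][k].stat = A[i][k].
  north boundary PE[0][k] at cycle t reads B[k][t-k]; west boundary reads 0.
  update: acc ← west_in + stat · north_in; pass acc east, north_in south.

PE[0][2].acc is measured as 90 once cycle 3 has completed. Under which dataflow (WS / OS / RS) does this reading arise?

WS [3×3] PE[0][2] across cycles:
  step 0 · PE0,2: acc=0; fwd→0 fwd↓0
  step 1 · PE0,2: acc=0; fwd→0 fwd↓0
  step 2 · PE0,2: acc=72; fwd→9 fwd↓72
  step 3 · PE0,2: acc=8; fwd→1 fwd↓8
OS [2×3] PE[0][2] across cycles:
  step 0 · PE0,2: acc=0; fwd→0 fwd↓0
  step 1 · PE0,2: acc=0; fwd→0 fwd↓0
  step 2 · PE0,2: acc=72; fwd→9 fwd↓8
  step 3 · PE0,2: acc=90; fwd→9 fwd↓2
RS [2×3] PE[0][2] across cycles:
  step 0 · PE0,2: acc=0; fwd→0 fwd↓0
  step 1 · PE0,2: acc=0; fwd→0 fwd↓0
  step 2 · PE0,2: acc=80; fwd→80 fwd↓2
  step 3 · PE0,2: acc=189; fwd→189 fwd↓9

dataflow = OS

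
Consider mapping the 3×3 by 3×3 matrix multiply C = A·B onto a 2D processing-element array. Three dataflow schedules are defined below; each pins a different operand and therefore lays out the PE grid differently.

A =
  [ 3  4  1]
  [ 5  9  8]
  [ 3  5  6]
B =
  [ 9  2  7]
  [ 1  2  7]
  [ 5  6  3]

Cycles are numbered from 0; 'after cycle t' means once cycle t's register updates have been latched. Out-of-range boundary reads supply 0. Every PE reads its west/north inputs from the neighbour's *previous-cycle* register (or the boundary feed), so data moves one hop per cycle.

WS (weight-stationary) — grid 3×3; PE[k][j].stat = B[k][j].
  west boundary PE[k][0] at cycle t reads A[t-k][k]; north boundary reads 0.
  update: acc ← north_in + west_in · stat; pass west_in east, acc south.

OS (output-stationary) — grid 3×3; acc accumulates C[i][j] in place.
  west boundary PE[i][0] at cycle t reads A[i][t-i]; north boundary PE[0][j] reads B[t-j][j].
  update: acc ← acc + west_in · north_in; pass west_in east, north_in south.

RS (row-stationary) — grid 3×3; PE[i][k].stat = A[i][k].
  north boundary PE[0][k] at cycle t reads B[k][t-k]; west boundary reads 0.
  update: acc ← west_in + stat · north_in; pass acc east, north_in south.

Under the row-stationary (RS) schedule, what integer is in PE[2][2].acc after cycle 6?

PE[2][2].acc = 74

RS 3×3: PE[2][2] cycle-by-cycle (with neighbour feeds):
  cycle 0: PE[1][2] → acc 0, east 0, south 0
  cycle 0: PE[2][1] → acc 0, east 0, south 0
  cycle 0: PE[2][2] → acc 0, east 0, south 0
  cycle 1: PE[1][2] → acc 0, east 0, south 0
  cycle 1: PE[2][1] → acc 0, east 0, south 0
  cycle 1: PE[2][2] → acc 0, east 0, south 0
  cycle 2: PE[1][2] → acc 0, east 0, south 0
  cycle 2: PE[2][1] → acc 0, east 0, south 0
  cycle 2: PE[2][2] → acc 0, east 0, south 0
  cycle 3: PE[1][2] → acc 94, east 94, south 5
  cycle 3: PE[2][1] → acc 32, east 32, south 1
  cycle 3: PE[2][2] → acc 0, east 0, south 0
  cycle 4: PE[1][2] → acc 76, east 76, south 6
  cycle 4: PE[2][1] → acc 16, east 16, south 2
  cycle 4: PE[2][2] → acc 62, east 62, south 5
  cycle 5: PE[1][2] → acc 122, east 122, south 3
  cycle 5: PE[2][1] → acc 56, east 56, south 7
  cycle 5: PE[2][2] → acc 52, east 52, south 6
  cycle 6: PE[1][2] → acc 0, east 0, south 0
  cycle 6: PE[2][1] → acc 0, east 0, south 0
  cycle 6: PE[2][2] → acc 74, east 74, south 3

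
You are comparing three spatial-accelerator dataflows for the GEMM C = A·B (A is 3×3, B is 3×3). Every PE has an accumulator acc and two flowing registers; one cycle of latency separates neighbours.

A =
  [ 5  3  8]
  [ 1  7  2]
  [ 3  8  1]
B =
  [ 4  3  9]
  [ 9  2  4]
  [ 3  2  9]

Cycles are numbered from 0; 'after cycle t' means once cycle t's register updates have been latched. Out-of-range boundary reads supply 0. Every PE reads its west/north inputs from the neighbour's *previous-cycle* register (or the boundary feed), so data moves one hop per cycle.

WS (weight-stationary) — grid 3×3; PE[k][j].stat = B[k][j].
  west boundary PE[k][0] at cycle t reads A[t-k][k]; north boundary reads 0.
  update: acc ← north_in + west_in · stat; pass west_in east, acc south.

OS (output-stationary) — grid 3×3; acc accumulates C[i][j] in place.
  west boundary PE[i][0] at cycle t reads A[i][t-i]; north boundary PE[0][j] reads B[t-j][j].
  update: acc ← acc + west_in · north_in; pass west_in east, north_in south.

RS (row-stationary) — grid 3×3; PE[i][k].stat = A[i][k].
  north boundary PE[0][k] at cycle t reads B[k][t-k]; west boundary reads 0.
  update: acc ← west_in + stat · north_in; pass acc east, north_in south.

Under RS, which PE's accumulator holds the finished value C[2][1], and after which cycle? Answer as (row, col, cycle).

(row, col, cycle) = (2, 2, 5)

RS: C[2][1] accumulates in PE[2][2]:
  t=0 PE[2][2]: acc=0 h=0 v=0
  t=1 PE[2][2]: acc=0 h=0 v=0
  t=2 PE[2][2]: acc=0 h=0 v=0
  t=3 PE[2][2]: acc=0 h=0 v=0
  t=4 PE[2][2]: acc=87 h=87 v=3
  t=5 PE[2][2]: acc=27 h=27 v=2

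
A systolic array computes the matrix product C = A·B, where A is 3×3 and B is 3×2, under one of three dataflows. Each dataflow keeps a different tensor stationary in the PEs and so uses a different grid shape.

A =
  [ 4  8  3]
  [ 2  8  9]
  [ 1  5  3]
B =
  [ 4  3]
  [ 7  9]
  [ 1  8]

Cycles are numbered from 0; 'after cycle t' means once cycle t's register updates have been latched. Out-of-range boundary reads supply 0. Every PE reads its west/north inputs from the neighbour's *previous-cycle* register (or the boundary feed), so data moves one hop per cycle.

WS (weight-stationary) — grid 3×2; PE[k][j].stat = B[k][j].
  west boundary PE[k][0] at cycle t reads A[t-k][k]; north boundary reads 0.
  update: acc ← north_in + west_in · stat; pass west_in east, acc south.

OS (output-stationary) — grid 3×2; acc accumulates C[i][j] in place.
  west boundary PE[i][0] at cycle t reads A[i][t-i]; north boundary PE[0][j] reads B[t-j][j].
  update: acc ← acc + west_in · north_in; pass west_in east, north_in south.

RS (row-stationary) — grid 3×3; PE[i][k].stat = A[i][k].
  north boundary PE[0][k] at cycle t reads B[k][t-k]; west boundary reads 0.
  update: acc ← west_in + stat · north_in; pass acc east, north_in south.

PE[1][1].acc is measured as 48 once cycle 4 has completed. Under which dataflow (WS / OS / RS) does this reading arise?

Under WS (3×2), PE[1][1]:
  cycle 0: PE[1][1] → acc 0, east 0, south 0
  cycle 1: PE[1][1] → acc 0, east 0, south 0
  cycle 2: PE[1][1] → acc 84, east 8, south 84
  cycle 3: PE[1][1] → acc 78, east 8, south 78
  cycle 4: PE[1][1] → acc 48, east 5, south 48
Under OS (3×2), PE[1][1]:
  cycle 0: PE[1][1] → acc 0, east 0, south 0
  cycle 1: PE[1][1] → acc 0, east 0, south 0
  cycle 2: PE[1][1] → acc 6, east 2, south 3
  cycle 3: PE[1][1] → acc 78, east 8, south 9
  cycle 4: PE[1][1] → acc 150, east 9, south 8
Under RS (3×3), PE[1][1]:
  cycle 0: PE[1][1] → acc 0, east 0, south 0
  cycle 1: PE[1][1] → acc 0, east 0, south 0
  cycle 2: PE[1][1] → acc 64, east 64, south 7
  cycle 3: PE[1][1] → acc 78, east 78, south 9
  cycle 4: PE[1][1] → acc 0, east 0, south 0

dataflow = WS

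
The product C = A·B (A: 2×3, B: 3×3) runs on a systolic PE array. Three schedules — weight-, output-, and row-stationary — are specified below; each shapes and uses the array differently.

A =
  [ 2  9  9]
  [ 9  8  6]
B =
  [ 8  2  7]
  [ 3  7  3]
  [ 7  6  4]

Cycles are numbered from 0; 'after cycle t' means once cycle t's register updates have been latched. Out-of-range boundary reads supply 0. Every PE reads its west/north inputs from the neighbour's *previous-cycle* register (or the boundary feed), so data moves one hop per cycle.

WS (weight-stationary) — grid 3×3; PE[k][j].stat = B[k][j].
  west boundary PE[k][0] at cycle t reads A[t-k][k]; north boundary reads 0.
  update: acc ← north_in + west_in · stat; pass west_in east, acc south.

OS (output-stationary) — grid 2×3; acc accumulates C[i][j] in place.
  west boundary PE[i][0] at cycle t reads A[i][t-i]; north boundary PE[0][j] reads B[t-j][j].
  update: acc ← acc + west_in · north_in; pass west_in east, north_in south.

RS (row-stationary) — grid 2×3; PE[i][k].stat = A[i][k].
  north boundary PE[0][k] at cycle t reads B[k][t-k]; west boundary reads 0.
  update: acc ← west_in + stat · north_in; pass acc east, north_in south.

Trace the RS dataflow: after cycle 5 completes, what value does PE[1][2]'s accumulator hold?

PE[1][2].acc = 111

RS 2×3: PE[1][2] cycle-by-cycle (with neighbour feeds):
  step 0 · PE0,2: acc=0; fwd→0 fwd↓0
  step 0 · PE1,1: acc=0; fwd→0 fwd↓0
  step 0 · PE1,2: acc=0; fwd→0 fwd↓0
  step 1 · PE0,2: acc=0; fwd→0 fwd↓0
  step 1 · PE1,1: acc=0; fwd→0 fwd↓0
  step 1 · PE1,2: acc=0; fwd→0 fwd↓0
  step 2 · PE0,2: acc=106; fwd→106 fwd↓7
  step 2 · PE1,1: acc=96; fwd→96 fwd↓3
  step 2 · PE1,2: acc=0; fwd→0 fwd↓0
  step 3 · PE0,2: acc=121; fwd→121 fwd↓6
  step 3 · PE1,1: acc=74; fwd→74 fwd↓7
  step 3 · PE1,2: acc=138; fwd→138 fwd↓7
  step 4 · PE0,2: acc=77; fwd→77 fwd↓4
  step 4 · PE1,1: acc=87; fwd→87 fwd↓3
  step 4 · PE1,2: acc=110; fwd→110 fwd↓6
  step 5 · PE0,2: acc=0; fwd→0 fwd↓0
  step 5 · PE1,1: acc=0; fwd→0 fwd↓0
  step 5 · PE1,2: acc=111; fwd→111 fwd↓4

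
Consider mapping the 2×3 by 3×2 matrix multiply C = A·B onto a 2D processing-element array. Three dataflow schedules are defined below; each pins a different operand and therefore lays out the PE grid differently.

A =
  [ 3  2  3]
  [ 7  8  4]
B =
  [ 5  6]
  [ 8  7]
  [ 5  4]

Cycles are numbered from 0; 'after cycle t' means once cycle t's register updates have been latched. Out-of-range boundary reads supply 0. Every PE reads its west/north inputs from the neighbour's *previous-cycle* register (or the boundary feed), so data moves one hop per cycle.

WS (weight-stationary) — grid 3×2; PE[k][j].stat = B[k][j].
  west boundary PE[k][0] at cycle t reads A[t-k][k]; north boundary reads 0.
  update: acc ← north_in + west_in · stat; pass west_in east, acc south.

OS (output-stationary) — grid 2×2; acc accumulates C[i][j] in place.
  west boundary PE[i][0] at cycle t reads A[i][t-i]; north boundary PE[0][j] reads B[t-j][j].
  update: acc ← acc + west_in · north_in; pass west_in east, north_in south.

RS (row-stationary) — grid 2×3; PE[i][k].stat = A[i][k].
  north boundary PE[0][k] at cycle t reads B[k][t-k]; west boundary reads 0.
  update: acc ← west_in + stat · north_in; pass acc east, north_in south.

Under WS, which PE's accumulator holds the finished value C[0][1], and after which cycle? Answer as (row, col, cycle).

Under WS, C[0][1] lands at PE[2][1]:
  t=0 PE[2][1]: acc=0 h=0 v=0
  t=1 PE[2][1]: acc=0 h=0 v=0
  t=2 PE[2][1]: acc=0 h=0 v=0
  t=3 PE[2][1]: acc=44 h=3 v=44

(row, col, cycle) = (2, 1, 3)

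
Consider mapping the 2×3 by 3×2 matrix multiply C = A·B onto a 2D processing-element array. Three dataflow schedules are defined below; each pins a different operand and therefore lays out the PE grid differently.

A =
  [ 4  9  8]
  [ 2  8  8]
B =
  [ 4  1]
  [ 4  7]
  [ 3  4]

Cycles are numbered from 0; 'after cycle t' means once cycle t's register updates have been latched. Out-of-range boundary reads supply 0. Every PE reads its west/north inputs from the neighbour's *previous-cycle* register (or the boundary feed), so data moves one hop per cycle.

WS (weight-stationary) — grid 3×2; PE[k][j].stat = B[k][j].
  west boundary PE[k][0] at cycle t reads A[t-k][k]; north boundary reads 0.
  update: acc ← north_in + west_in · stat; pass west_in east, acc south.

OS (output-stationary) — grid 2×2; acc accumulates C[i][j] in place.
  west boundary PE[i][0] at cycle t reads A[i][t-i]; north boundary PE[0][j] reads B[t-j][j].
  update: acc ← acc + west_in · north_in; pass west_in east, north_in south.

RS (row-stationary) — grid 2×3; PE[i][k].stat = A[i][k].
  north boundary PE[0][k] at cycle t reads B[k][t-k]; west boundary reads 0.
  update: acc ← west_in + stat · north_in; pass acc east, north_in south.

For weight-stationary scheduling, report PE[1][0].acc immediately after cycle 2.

PE[1][0].acc = 40

WS (3×2). Following PE[1][0] plus its west/north inputs:
  c0 r0c0: 16 / 4 / 16
  c0 r1c0: 0 / 0 / 0
  c1 r0c0: 8 / 2 / 8
  c1 r1c0: 52 / 9 / 52
  c2 r0c0: 0 / 0 / 0
  c2 r1c0: 40 / 8 / 40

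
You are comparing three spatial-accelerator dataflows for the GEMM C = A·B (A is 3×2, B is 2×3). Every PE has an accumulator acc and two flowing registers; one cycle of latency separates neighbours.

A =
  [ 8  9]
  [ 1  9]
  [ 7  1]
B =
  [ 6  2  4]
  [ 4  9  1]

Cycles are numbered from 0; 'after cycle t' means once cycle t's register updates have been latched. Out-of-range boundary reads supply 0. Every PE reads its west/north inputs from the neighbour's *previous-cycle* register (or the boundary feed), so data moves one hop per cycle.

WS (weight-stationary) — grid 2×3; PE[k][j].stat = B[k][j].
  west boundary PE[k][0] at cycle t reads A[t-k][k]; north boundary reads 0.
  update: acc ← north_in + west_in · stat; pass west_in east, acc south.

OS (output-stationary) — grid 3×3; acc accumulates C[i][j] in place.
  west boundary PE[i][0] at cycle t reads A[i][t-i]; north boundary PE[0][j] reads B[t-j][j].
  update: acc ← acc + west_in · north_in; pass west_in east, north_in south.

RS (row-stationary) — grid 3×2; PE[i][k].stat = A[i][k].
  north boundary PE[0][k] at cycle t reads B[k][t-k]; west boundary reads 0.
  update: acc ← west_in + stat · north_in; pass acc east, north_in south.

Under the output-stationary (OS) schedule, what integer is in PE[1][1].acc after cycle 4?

OS 3×3: PE[1][1] cycle-by-cycle (with neighbour feeds):
  cycle 0: PE[0][1] → acc 0, east 0, south 0
  cycle 0: PE[1][0] → acc 0, east 0, south 0
  cycle 0: PE[1][1] → acc 0, east 0, south 0
  cycle 1: PE[0][1] → acc 16, east 8, south 2
  cycle 1: PE[1][0] → acc 6, east 1, south 6
  cycle 1: PE[1][1] → acc 0, east 0, south 0
  cycle 2: PE[0][1] → acc 97, east 9, south 9
  cycle 2: PE[1][0] → acc 42, east 9, south 4
  cycle 2: PE[1][1] → acc 2, east 1, south 2
  cycle 3: PE[0][1] → acc 97, east 0, south 0
  cycle 3: PE[1][0] → acc 42, east 0, south 0
  cycle 3: PE[1][1] → acc 83, east 9, south 9
  cycle 4: PE[0][1] → acc 97, east 0, south 0
  cycle 4: PE[1][0] → acc 42, east 0, south 0
  cycle 4: PE[1][1] → acc 83, east 0, south 0

PE[1][1].acc = 83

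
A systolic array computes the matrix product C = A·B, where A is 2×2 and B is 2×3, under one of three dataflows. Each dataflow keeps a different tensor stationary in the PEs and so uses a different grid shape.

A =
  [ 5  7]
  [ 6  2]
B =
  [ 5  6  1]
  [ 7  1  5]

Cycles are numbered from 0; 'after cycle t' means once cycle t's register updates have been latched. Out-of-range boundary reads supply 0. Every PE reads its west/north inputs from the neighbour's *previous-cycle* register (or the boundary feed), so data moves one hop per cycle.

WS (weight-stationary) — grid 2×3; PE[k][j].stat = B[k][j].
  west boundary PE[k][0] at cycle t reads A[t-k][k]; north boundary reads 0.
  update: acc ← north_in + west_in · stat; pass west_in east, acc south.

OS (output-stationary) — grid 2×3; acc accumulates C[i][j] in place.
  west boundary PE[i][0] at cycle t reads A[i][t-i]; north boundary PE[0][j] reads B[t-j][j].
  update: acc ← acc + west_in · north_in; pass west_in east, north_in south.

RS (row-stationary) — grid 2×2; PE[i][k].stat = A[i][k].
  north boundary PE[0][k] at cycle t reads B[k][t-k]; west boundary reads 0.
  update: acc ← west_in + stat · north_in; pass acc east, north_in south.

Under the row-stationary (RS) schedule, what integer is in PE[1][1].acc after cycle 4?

PE[1][1].acc = 16

Tracing RS — 2×2 array, target PE[1][1]:
  @0  [0,1]  acc 0  |  →0  ↓0
  @0  [1,0]  acc 0  |  →0  ↓0
  @0  [1,1]  acc 0  |  →0  ↓0
  @1  [0,1]  acc 74  |  →74  ↓7
  @1  [1,0]  acc 30  |  →30  ↓5
  @1  [1,1]  acc 0  |  →0  ↓0
  @2  [0,1]  acc 37  |  →37  ↓1
  @2  [1,0]  acc 36  |  →36  ↓6
  @2  [1,1]  acc 44  |  →44  ↓7
  @3  [0,1]  acc 40  |  →40  ↓5
  @3  [1,0]  acc 6  |  →6  ↓1
  @3  [1,1]  acc 38  |  →38  ↓1
  @4  [0,1]  acc 0  |  →0  ↓0
  @4  [1,0]  acc 0  |  →0  ↓0
  @4  [1,1]  acc 16  |  →16  ↓5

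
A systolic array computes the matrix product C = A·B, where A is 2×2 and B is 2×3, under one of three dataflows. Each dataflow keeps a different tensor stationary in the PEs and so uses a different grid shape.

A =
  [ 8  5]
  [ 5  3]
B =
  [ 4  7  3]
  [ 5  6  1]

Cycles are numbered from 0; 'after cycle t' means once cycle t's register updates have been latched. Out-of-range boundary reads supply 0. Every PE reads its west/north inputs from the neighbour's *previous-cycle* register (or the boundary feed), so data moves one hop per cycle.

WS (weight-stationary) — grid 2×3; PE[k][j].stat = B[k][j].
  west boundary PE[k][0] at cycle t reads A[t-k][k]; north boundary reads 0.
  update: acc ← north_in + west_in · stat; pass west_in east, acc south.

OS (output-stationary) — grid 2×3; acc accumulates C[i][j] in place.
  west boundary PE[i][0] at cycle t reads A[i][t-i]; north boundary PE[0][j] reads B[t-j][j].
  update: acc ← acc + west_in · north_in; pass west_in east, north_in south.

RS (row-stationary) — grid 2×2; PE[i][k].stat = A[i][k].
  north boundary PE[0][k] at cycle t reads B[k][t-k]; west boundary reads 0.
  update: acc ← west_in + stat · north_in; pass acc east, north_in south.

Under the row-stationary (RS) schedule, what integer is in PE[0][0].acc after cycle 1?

RS (2×2). Following PE[0][0] plus its west/north inputs:
  [0] (0,0) acc=32 (h:32 v:4)
  [1] (0,0) acc=56 (h:56 v:7)

PE[0][0].acc = 56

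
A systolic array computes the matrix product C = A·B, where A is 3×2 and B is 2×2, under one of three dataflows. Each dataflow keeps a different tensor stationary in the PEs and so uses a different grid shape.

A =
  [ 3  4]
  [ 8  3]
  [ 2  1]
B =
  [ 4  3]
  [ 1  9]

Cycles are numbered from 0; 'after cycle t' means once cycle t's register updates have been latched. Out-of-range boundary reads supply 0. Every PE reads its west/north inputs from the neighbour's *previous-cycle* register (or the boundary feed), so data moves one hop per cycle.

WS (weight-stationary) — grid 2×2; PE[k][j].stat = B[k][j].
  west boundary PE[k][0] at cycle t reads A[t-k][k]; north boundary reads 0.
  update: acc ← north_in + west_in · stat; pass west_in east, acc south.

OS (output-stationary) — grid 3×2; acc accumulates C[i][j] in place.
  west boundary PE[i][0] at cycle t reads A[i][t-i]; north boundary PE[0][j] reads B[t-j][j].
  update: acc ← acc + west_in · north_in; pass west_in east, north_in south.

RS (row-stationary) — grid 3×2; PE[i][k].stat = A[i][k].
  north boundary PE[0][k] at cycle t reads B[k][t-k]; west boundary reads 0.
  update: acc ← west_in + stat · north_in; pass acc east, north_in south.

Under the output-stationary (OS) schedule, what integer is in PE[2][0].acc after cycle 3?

PE[2][0].acc = 9

OS on a 3×2 grid — tracing PE[2][0] and its feeders:
  t=0 PE[1][0]: acc=0 h=0 v=0
  t=0 PE[2][0]: acc=0 h=0 v=0
  t=1 PE[1][0]: acc=32 h=8 v=4
  t=1 PE[2][0]: acc=0 h=0 v=0
  t=2 PE[1][0]: acc=35 h=3 v=1
  t=2 PE[2][0]: acc=8 h=2 v=4
  t=3 PE[1][0]: acc=35 h=0 v=0
  t=3 PE[2][0]: acc=9 h=1 v=1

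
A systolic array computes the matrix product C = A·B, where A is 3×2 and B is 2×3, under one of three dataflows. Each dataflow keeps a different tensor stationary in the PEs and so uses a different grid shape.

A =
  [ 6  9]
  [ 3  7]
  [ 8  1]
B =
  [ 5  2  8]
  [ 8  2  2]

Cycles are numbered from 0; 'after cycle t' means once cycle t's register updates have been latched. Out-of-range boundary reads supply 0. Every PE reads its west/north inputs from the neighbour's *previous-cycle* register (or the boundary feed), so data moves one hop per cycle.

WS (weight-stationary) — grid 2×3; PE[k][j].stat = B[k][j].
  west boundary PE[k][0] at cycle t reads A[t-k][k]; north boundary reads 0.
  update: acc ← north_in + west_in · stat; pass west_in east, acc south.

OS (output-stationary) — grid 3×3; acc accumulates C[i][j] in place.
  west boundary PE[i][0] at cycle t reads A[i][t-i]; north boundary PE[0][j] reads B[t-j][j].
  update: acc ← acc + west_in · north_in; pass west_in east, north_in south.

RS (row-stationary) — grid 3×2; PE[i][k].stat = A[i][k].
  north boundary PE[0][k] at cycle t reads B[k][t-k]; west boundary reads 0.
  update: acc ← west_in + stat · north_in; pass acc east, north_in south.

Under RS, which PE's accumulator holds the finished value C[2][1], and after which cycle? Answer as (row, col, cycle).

Under RS, C[2][1] lands at PE[2][1]:
  t=0 PE[2][1]: acc=0 h=0 v=0
  t=1 PE[2][1]: acc=0 h=0 v=0
  t=2 PE[2][1]: acc=0 h=0 v=0
  t=3 PE[2][1]: acc=48 h=48 v=8
  t=4 PE[2][1]: acc=18 h=18 v=2

(row, col, cycle) = (2, 1, 4)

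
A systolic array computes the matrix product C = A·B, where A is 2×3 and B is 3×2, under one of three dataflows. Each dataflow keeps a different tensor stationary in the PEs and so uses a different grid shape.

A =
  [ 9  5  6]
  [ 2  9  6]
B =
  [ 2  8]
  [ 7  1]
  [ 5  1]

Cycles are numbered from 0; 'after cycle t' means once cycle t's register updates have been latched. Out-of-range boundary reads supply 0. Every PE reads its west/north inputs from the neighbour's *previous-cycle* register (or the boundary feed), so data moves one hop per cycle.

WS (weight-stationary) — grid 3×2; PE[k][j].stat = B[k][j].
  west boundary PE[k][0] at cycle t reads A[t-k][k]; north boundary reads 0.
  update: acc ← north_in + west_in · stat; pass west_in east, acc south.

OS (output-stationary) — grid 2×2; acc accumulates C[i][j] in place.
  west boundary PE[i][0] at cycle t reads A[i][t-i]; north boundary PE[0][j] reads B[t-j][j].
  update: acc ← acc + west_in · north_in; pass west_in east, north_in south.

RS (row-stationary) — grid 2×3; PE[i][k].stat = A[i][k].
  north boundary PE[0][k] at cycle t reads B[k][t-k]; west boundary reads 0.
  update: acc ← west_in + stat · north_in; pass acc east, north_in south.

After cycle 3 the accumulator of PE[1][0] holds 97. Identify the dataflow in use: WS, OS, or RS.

WS (3×2 grid), PE[1][0]:
  cycle 0: PE[1][0] → acc 0, east 0, south 0
  cycle 1: PE[1][0] → acc 53, east 5, south 53
  cycle 2: PE[1][0] → acc 67, east 9, south 67
  cycle 3: PE[1][0] → acc 0, east 0, south 0
OS (2×2 grid), PE[1][0]:
  cycle 0: PE[1][0] → acc 0, east 0, south 0
  cycle 1: PE[1][0] → acc 4, east 2, south 2
  cycle 2: PE[1][0] → acc 67, east 9, south 7
  cycle 3: PE[1][0] → acc 97, east 6, south 5
RS (2×3 grid), PE[1][0]:
  cycle 0: PE[1][0] → acc 0, east 0, south 0
  cycle 1: PE[1][0] → acc 4, east 4, south 2
  cycle 2: PE[1][0] → acc 16, east 16, south 8
  cycle 3: PE[1][0] → acc 0, east 0, south 0

dataflow = OS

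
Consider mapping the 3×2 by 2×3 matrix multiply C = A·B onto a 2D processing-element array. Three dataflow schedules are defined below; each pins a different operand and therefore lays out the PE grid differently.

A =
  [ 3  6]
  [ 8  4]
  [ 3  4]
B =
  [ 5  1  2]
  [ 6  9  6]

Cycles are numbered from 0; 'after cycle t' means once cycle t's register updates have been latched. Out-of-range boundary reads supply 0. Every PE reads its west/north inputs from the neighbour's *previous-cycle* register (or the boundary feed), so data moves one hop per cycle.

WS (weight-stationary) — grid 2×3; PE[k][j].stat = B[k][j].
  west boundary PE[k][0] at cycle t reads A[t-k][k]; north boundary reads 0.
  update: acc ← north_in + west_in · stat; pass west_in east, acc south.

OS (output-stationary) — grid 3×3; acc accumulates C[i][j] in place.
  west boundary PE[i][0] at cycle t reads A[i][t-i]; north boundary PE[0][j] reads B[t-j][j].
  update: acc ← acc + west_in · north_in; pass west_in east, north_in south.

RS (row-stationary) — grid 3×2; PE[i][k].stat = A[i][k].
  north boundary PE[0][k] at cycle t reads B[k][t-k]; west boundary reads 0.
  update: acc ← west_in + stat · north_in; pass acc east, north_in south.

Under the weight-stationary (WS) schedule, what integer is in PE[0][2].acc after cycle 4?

WS 2×3: PE[0][2] cycle-by-cycle (with neighbour feeds):
  cycle 0: PE[0][1] → acc 0, east 0, south 0
  cycle 0: PE[0][2] → acc 0, east 0, south 0
  cycle 1: PE[0][1] → acc 3, east 3, south 3
  cycle 1: PE[0][2] → acc 0, east 0, south 0
  cycle 2: PE[0][1] → acc 8, east 8, south 8
  cycle 2: PE[0][2] → acc 6, east 3, south 6
  cycle 3: PE[0][1] → acc 3, east 3, south 3
  cycle 3: PE[0][2] → acc 16, east 8, south 16
  cycle 4: PE[0][1] → acc 0, east 0, south 0
  cycle 4: PE[0][2] → acc 6, east 3, south 6

PE[0][2].acc = 6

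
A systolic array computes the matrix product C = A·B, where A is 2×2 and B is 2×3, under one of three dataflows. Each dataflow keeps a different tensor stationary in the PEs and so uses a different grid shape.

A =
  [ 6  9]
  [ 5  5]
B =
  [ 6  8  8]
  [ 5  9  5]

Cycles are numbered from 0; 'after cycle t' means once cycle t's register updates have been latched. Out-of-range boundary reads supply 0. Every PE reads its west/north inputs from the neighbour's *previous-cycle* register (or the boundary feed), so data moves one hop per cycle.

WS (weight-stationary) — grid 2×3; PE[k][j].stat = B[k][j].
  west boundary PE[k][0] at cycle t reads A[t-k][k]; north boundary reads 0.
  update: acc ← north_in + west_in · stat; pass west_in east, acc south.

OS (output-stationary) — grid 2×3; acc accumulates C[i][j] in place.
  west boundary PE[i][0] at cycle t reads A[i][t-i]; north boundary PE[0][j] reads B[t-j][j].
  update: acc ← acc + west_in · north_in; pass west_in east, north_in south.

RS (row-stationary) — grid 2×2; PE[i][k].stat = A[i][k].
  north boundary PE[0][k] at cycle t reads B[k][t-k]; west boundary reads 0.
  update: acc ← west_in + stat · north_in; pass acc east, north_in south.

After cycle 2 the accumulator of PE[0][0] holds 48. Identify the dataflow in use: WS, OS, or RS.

dataflow = RS

WS [2×3] PE[0][0] across cycles:
  0: (0,0).acc=36  regs=<6,36>
  1: (0,0).acc=30  regs=<5,30>
  2: (0,0).acc=0  regs=<0,0>
OS [2×3] PE[0][0] across cycles:
  0: (0,0).acc=36  regs=<6,6>
  1: (0,0).acc=81  regs=<9,5>
  2: (0,0).acc=81  regs=<0,0>
RS [2×2] PE[0][0] across cycles:
  0: (0,0).acc=36  regs=<36,6>
  1: (0,0).acc=48  regs=<48,8>
  2: (0,0).acc=48  regs=<48,8>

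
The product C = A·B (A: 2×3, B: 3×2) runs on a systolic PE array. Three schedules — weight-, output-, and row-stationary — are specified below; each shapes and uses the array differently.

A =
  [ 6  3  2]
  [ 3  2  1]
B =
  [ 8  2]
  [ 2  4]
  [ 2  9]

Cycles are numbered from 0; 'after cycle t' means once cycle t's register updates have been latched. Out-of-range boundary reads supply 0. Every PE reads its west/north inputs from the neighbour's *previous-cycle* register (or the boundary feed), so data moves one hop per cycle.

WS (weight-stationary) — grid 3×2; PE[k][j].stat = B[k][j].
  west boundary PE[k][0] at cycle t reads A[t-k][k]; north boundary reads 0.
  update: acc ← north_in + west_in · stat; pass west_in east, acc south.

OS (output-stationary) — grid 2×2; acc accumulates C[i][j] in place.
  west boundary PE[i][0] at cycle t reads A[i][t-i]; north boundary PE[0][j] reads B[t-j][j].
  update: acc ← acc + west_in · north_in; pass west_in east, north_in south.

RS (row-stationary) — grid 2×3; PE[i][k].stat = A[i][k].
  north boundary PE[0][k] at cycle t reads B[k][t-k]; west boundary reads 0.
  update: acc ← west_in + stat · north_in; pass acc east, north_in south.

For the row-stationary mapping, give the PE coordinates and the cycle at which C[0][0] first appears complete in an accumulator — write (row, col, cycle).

(row, col, cycle) = (0, 2, 2)

RS: C[0][0] accumulates in PE[0][2]:
  [0] (0,2) acc=0 (h:0 v:0)
  [1] (0,2) acc=0 (h:0 v:0)
  [2] (0,2) acc=58 (h:58 v:2)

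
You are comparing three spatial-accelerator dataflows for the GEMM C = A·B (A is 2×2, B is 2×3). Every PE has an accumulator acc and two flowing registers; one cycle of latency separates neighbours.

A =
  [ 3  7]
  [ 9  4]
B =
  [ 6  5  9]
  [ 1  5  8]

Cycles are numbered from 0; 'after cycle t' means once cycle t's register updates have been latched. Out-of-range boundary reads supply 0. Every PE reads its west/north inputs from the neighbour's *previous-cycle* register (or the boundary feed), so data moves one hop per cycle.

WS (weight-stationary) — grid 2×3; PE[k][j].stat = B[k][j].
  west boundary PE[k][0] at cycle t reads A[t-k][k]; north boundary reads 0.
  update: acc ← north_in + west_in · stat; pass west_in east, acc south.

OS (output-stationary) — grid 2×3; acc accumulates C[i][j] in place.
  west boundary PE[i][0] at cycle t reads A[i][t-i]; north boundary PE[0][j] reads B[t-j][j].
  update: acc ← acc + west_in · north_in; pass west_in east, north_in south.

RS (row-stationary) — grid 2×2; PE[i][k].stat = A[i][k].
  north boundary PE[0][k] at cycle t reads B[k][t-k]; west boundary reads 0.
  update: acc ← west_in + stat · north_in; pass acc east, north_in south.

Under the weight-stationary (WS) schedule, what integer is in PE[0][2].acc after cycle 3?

WS (2×3). Following PE[0][2] plus its west/north inputs:
  0: (0,1).acc=0  regs=<0,0>
  0: (0,2).acc=0  regs=<0,0>
  1: (0,1).acc=15  regs=<3,15>
  1: (0,2).acc=0  regs=<0,0>
  2: (0,1).acc=45  regs=<9,45>
  2: (0,2).acc=27  regs=<3,27>
  3: (0,1).acc=0  regs=<0,0>
  3: (0,2).acc=81  regs=<9,81>

PE[0][2].acc = 81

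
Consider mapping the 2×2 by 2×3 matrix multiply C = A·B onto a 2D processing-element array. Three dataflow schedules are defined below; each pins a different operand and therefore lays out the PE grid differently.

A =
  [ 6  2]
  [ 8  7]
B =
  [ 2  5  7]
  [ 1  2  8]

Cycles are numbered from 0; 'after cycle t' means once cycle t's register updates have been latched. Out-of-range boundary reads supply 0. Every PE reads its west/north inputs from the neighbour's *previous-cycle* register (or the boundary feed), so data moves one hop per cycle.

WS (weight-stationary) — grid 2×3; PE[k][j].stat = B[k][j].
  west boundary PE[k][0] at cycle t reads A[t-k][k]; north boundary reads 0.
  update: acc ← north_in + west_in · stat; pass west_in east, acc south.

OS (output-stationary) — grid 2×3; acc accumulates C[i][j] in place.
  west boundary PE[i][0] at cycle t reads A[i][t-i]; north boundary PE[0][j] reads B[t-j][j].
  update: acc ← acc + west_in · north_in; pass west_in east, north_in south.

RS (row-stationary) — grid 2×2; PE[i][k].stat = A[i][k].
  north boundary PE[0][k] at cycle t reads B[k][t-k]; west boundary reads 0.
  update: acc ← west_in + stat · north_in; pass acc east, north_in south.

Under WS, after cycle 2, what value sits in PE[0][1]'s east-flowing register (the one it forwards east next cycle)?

register = 8

Tracing WS — 2×3 array, target PE[0][1]:
  cycle 0: PE[0][0] → acc 12, east 6, south 12
  cycle 0: PE[0][1] → acc 0, east 0, south 0
  cycle 1: PE[0][0] → acc 16, east 8, south 16
  cycle 1: PE[0][1] → acc 30, east 6, south 30
  cycle 2: PE[0][0] → acc 0, east 0, south 0
  cycle 2: PE[0][1] → acc 40, east 8, south 40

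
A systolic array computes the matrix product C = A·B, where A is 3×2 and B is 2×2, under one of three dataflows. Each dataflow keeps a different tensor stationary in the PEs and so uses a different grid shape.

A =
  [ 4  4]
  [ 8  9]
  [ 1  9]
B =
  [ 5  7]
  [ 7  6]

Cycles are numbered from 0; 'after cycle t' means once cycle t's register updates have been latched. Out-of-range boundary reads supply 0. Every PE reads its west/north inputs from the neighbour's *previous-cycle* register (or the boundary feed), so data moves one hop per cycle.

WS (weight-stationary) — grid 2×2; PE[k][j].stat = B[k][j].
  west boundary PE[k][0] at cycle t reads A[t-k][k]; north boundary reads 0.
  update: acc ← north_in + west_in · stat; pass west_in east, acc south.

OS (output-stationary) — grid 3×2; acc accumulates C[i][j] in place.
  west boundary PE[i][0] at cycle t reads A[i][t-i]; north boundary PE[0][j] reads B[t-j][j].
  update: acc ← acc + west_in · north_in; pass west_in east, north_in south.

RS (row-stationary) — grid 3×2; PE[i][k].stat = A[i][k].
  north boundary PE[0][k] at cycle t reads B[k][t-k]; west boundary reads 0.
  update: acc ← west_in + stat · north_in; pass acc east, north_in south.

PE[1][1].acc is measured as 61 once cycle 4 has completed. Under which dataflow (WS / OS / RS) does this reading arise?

dataflow = WS

WS (2×2 grid), PE[1][1]:
  0: (1,1).acc=0  regs=<0,0>
  1: (1,1).acc=0  regs=<0,0>
  2: (1,1).acc=52  regs=<4,52>
  3: (1,1).acc=110  regs=<9,110>
  4: (1,1).acc=61  regs=<9,61>
OS (3×2 grid), PE[1][1]:
  0: (1,1).acc=0  regs=<0,0>
  1: (1,1).acc=0  regs=<0,0>
  2: (1,1).acc=56  regs=<8,7>
  3: (1,1).acc=110  regs=<9,6>
  4: (1,1).acc=110  regs=<0,0>
RS (3×2 grid), PE[1][1]:
  0: (1,1).acc=0  regs=<0,0>
  1: (1,1).acc=0  regs=<0,0>
  2: (1,1).acc=103  regs=<103,7>
  3: (1,1).acc=110  regs=<110,6>
  4: (1,1).acc=0  regs=<0,0>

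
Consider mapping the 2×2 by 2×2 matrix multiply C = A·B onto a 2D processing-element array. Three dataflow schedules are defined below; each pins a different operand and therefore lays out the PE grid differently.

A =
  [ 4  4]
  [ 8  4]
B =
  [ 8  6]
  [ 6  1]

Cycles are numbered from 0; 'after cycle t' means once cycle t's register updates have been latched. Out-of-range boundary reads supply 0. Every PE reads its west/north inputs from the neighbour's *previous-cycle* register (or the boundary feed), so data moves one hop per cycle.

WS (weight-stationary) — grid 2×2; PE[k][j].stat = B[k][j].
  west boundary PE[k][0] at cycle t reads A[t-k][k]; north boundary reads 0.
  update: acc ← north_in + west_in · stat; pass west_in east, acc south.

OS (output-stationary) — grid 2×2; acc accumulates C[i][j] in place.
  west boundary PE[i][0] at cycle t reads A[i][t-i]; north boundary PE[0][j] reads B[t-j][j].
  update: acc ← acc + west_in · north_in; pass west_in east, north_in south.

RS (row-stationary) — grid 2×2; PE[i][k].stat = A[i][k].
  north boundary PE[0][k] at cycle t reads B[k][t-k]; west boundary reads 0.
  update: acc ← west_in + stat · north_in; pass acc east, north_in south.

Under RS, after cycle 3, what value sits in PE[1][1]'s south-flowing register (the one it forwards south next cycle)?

register = 1

RS (2×2). Following PE[1][1] plus its west/north inputs:
  [0] (0,1) acc=0 (h:0 v:0)
  [0] (1,0) acc=0 (h:0 v:0)
  [0] (1,1) acc=0 (h:0 v:0)
  [1] (0,1) acc=56 (h:56 v:6)
  [1] (1,0) acc=64 (h:64 v:8)
  [1] (1,1) acc=0 (h:0 v:0)
  [2] (0,1) acc=28 (h:28 v:1)
  [2] (1,0) acc=48 (h:48 v:6)
  [2] (1,1) acc=88 (h:88 v:6)
  [3] (0,1) acc=0 (h:0 v:0)
  [3] (1,0) acc=0 (h:0 v:0)
  [3] (1,1) acc=52 (h:52 v:1)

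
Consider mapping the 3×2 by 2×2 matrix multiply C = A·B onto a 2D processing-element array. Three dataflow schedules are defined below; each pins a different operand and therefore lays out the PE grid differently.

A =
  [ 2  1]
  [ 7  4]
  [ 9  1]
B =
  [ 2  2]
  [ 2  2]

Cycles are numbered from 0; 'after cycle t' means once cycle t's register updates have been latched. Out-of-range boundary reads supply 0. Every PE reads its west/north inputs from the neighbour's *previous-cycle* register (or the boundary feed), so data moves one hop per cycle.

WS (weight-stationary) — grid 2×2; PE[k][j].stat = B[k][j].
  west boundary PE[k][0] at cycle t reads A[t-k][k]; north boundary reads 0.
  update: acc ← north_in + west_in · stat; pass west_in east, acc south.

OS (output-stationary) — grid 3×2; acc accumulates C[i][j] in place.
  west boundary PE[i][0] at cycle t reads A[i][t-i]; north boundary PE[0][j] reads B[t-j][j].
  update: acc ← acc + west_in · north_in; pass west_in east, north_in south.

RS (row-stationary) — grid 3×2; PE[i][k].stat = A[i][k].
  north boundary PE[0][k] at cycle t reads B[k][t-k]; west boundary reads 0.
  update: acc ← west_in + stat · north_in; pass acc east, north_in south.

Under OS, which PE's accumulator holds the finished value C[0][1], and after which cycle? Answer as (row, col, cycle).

Under OS, C[0][1] lands at PE[0][1]:
  0: (0,1).acc=0  regs=<0,0>
  1: (0,1).acc=4  regs=<2,2>
  2: (0,1).acc=6  regs=<1,2>

(row, col, cycle) = (0, 1, 2)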